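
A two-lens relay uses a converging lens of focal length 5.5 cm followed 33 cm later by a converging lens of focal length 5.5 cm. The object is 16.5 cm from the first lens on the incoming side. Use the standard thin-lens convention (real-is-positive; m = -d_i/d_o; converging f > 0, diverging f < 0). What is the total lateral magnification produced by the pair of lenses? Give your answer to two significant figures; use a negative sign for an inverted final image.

First lens: d_i1 = 1/(1/5.5 - 1/16.5) = 8.250 cm.
m_1 = -(8.250)/16.5 = -0.5000.
The intermediate image is 8.250 cm to the right of lens 1, so d_o2 = L - d_i1 = 33 - 8.250 = 24.750 cm.
Second lens: d_i2 = 1/(1/5.5 - 1/(24.750)) = 7.071 cm.
m_2 = -(7.071)/(24.750) = -0.2857.
The system's lateral magnification is m_1 m_2 = (-0.5000)(-0.2857) = 0.1429.

0.14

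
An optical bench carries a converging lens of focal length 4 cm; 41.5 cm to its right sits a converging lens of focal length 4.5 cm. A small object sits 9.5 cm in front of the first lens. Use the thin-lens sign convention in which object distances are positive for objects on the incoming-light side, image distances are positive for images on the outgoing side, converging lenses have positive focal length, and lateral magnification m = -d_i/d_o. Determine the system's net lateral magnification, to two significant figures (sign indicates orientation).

0.11

First lens: d_i1 = 1/(1/4 - 1/9.5) = 6.909 cm.
m_1 = -(6.909)/9.5 = -0.7273.
That image sits 34.591 cm in front of the second lens, so d_o2 = 34.591 cm.
Second lens: d_i2 = 1/(1/4.5 - 1/(34.591)) = 5.173 cm.
m_2 = -(5.173)/(34.591) = -0.1495.
Overall magnification: m = m_1 m_2 = 0.1088.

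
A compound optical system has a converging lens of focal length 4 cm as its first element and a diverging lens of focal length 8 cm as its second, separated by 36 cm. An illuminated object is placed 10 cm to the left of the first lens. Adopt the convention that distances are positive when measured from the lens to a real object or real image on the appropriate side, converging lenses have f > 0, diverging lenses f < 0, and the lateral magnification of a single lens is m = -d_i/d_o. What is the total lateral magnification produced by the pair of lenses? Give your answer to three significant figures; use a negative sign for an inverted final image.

First lens: d_i1 = 1/(1/4 - 1/10) = 6.667 cm.
m_1 = -(6.667)/10 = -0.6667.
The intermediate image is 6.667 cm to the right of lens 1, so d_o2 = L - d_i1 = 36 - 6.667 = 29.333 cm.
Second lens: d_i2 = 1/(1/(-8) - 1/(29.333)) = -6.286 cm.
m_2 = -(-6.286)/(29.333) = 0.2143.
Overall magnification: m = m_1 m_2 = -0.1429.

-0.143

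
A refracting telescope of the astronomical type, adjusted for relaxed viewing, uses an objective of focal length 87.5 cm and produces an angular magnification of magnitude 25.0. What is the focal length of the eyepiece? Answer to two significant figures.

|M| = f_obj/f_eye, so f_eye = f_obj/|M| = 87.5/25.0 = 3.500 cm.

3.5 cm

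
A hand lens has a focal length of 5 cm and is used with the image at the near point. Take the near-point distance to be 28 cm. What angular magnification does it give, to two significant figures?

M = 1 + D/f = 1 + 28/5 = 6.600.

6.6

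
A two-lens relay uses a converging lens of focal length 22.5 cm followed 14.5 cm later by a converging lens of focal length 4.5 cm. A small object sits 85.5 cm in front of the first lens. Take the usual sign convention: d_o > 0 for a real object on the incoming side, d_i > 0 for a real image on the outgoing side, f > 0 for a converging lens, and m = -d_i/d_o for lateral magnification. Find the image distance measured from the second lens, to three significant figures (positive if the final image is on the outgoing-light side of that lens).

3.51 cm

First lens: d_i1 = 1/(1/22.5 - 1/85.5) = 30.536 cm.
Since 30.536 cm > 14.5 cm, the first image lies past the second lens and serves as a virtual object: d_o2 = L - d_i1 = -16.036 cm.
Second lens: d_i2 = 1/(1/4.5 - 1/(-16.036)) = 3.514 cm.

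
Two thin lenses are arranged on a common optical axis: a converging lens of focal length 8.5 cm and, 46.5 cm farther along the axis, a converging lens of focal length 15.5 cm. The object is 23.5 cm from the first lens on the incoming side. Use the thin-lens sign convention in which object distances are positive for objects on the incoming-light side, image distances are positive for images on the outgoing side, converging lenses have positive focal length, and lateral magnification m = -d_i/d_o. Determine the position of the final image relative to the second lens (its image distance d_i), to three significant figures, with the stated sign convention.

Lens 1: 1/d_i1 = 1/f_1 - 1/d_o1 = 1/8.5 - 1/23.5 = 0.07509 cm^-1, so d_i1 = 13.317 cm.
That image sits 33.183 cm in front of the second lens, so d_o2 = 33.183 cm.
Lens 2: 1/d_i2 = 1/f_2 - 1/d_o2 = 1/15.5 - 1/(33.183) = 0.03438 cm^-1, so d_i2 = 29.086 cm.

29.1 cm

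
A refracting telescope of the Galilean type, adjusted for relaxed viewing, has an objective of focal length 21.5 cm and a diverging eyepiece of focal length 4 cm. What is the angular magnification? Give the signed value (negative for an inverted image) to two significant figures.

M = -f_obj/f_eye = -21.5/(-4) = 5.375.

5.4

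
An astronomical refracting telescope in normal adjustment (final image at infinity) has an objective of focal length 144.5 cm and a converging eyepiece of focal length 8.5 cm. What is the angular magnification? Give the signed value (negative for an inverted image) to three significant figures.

M = -f_obj/f_eye = -144.5/(8.5) = -17.000.

-17.0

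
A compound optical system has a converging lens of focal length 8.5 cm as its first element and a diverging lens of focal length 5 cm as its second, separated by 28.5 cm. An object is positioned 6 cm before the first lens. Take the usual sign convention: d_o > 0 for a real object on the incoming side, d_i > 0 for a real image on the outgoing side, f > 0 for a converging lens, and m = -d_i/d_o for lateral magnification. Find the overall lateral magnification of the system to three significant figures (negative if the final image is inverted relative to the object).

Applying the thin-lens equation to the first lens, 1/8.5 = 1/6 + 1/d_i1, which gives d_i1 = -20.400 cm.
Its lateral magnification is m_1 = -d_i1/d_o1 = -(-20.400)/6 = 3.4000.
With d_i1 < 0 the first image is virtual and lies on the object side; the object distance for lens 2 is d_o2 = 28.5 - (-20.400) = 48.900 cm.
Applying the thin-lens equation again with f_2 = -5 cm and d_o2 = 48.900 cm gives d_i2 = -4.536 cm.
m_2 = -(-4.536)/(48.900) = 0.0928.
Overall magnification: m = m_1 m_2 = 0.3154.

0.315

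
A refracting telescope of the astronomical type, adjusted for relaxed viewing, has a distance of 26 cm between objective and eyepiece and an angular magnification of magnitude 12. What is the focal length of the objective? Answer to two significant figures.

In normal adjustment the tube length equals f_obj + f_eye and |M| = f_obj/f_eye.
So f_obj = 12 f_eye and 12 f_eye + f_eye = 26 cm, giving f_eye = 26/13 = 2.000 cm and f_obj = 24.000 cm.

24 cm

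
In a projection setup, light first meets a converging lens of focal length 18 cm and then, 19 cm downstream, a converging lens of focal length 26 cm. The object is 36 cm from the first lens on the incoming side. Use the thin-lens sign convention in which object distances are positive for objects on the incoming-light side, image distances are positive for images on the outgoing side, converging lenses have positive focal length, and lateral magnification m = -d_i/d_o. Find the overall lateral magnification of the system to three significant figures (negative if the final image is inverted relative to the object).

-0.605

Lens 1: 1/d_i1 = 1/f_1 - 1/d_o1 = 1/18 - 1/36 = 0.02778 cm^-1, so d_i1 = 36.000 cm.
m_1 = -(36.000)/36 = -1.0000.
This image would form 36.000 cm past lens 1, i.e. 17.000 cm beyond lens 2, so it is a virtual object for lens 2: d_o2 = 19 - 36.000 = -17.000 cm.
Lens 2: 1/d_i2 = 1/f_2 - 1/d_o2 = 1/26 - 1/(-17.000) = 0.09729 cm^-1, so d_i2 = 10.279 cm.
m_2 = -(10.279)/(-17.000) = 0.6047.
Total m = m_1 x m_2 = (-1.0000)(0.6047) = -0.6047.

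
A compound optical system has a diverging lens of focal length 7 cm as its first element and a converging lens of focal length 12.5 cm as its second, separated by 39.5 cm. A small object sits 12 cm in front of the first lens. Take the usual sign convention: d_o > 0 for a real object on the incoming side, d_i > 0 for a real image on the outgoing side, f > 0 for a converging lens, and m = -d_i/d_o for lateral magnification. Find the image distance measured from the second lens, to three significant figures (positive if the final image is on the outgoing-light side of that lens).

First lens: d_i1 = 1/(1/(-7) - 1/12) = -4.421 cm.
With d_i1 < 0 the first image is virtual and lies on the object side; the object distance for lens 2 is d_o2 = 39.5 - (-4.421) = 43.921 cm.
Second lens: d_i2 = 1/(1/12.5 - 1/(43.921)) = 17.473 cm.

17.5 cm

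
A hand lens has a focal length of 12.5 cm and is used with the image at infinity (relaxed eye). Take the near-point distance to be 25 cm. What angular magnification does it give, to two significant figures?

2.0

M = D/f = 25/12.5 = 2.000.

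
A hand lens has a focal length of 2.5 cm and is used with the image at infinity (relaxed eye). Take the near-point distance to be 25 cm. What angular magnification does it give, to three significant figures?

M = D/f = 25/2.5 = 10.000.

10.0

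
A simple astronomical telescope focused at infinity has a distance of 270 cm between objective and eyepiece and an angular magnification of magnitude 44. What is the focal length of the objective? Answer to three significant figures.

264 cm

In normal adjustment the tube length equals f_obj + f_eye and |M| = f_obj/f_eye.
So f_obj = 44 f_eye and 44 f_eye + f_eye = 270 cm, giving f_eye = 270/45 = 6.000 cm and f_obj = 264.000 cm.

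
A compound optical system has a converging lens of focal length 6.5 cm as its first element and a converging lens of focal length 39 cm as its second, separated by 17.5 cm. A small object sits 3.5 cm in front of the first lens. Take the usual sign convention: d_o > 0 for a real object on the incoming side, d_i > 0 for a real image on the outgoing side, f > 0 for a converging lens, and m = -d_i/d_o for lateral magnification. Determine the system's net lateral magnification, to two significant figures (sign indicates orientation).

6.1

Lens 1: 1/d_i1 = 1/f_1 - 1/d_o1 = 1/6.5 - 1/3.5 = -0.13187 cm^-1, so d_i1 = -7.583 cm.
m_1 = -(-7.583)/3.5 = 2.1667.
The intermediate image is virtual, 7.583 cm to the left of lens 1, so d_o2 = L - d_i1 = 17.5 - (-7.583) = 25.083 cm.
Lens 2: 1/d_i2 = 1/f_2 - 1/d_o2 = 1/39 - 1/(25.083) = -0.01423 cm^-1, so d_i2 = -70.293 cm.
m_2 = -(-70.293)/(25.083) = 2.8024.
Total m = m_1 x m_2 = (2.1667)(2.8024) = 6.0719.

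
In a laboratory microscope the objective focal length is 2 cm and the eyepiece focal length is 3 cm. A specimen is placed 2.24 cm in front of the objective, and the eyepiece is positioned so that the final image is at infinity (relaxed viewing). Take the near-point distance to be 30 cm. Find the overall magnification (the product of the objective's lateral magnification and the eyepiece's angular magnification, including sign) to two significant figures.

-83

Objective: 1/d_i = 1/f_obj - 1/d_o = 1/2 - 1/2.24 = 0.05357 cm^-1, so d_i = 18.667 cm.
m_obj = -d_i/d_o = -18.667/2.24 = -8.333.
Eyepiece angular magnification (image at infinity): M_eye = D/f_e = 30/3 = 10.000.
Overall M = m_obj x M_eye = (-8.333)(10.000) = -83.33.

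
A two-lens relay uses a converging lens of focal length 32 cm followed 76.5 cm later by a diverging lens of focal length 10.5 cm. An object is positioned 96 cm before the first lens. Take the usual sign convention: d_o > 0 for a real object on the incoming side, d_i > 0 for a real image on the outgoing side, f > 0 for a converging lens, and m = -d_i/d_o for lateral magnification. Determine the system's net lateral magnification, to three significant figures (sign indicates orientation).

-0.135

Applying the thin-lens equation to the first lens, 1/32 = 1/96 + 1/d_i1, which gives d_i1 = 48.000 cm.
Its lateral magnification is m_1 = -d_i1/d_o1 = -(48.000)/96 = -0.5000.
That image sits 28.500 cm in front of the second lens, so d_o2 = 28.500 cm.
Applying the thin-lens equation again with f_2 = -10.5 cm and d_o2 = 28.500 cm gives d_i2 = -7.673 cm.
m_2 = -(-7.673)/(28.500) = 0.2692.
Overall magnification: m = m_1 m_2 = -0.1346.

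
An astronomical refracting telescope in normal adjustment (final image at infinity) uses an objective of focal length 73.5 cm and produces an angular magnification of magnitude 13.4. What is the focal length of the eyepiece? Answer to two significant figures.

5.5 cm

|M| = f_obj/f_eye, so f_eye = f_obj/|M| = 73.5/13.4 = 5.485 cm.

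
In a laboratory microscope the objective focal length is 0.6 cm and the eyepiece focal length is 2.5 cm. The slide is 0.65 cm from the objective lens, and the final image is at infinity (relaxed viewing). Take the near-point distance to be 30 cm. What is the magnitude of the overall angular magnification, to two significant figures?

140

Objective: 1/d_i = 1/f_obj - 1/d_o = 1/0.6 - 1/0.65 = 0.12821 cm^-1, so d_i = 7.800 cm.
m_obj = -d_i/d_o = -7.800/0.65 = -12.000.
Eyepiece angular magnification (image at infinity): M_eye = D/f_e = 30/2.5 = 12.000.
Overall M = m_obj x M_eye = (-12.000)(12.000) = -144.00.
|M| = 144.00.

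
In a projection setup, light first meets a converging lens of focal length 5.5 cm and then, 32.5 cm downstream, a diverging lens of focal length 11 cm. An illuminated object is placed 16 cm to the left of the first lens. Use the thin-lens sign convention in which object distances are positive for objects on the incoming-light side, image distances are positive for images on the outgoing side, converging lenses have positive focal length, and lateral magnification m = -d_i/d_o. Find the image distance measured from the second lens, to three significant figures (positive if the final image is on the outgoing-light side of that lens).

Applying the thin-lens equation to the first lens, 1/5.5 = 1/16 + 1/d_i1, which gives d_i1 = 8.381 cm.
The intermediate image is 8.381 cm to the right of lens 1, so d_o2 = L - d_i1 = 32.5 - 8.381 = 24.119 cm.
Applying the thin-lens equation again with f_2 = -11 cm and d_o2 = 24.119 cm gives d_i2 = -7.555 cm.

-7.55 cm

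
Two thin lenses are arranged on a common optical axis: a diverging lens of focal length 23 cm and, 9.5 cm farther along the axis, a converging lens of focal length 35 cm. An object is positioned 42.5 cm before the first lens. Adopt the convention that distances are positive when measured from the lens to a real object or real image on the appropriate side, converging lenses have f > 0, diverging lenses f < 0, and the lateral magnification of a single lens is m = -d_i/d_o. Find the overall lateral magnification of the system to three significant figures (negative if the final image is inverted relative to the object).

1.16

Applying the thin-lens equation to the first lens, 1/(-23) = 1/42.5 + 1/d_i1, which gives d_i1 = -14.924 cm.
Its lateral magnification is m_1 = -d_i1/d_o1 = -(-14.924)/42.5 = 0.3511.
With d_i1 < 0 the first image is virtual and lies on the object side; the object distance for lens 2 is d_o2 = 9.5 - (-14.924) = 24.424 cm.
Applying the thin-lens equation again with f_2 = 35 cm and d_o2 = 24.424 cm gives d_i2 = -80.825 cm.
m_2 = -(-80.825)/(24.424) = 3.3093.
Total m = m_1 x m_2 = (0.3511)(3.3093) = 1.1620.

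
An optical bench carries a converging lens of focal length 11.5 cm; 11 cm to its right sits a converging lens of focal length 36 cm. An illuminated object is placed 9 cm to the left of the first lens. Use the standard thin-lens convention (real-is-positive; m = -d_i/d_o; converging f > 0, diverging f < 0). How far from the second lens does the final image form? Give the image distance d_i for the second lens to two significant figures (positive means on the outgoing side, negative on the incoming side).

120 cm

First lens: d_i1 = 1/(1/11.5 - 1/9) = -41.400 cm.
The intermediate image is virtual, 41.400 cm to the left of lens 1, so d_o2 = L - d_i1 = 11 - (-41.400) = 52.400 cm.
Second lens: d_i2 = 1/(1/36 - 1/(52.400)) = 115.024 cm.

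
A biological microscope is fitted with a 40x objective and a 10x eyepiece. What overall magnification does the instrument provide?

400

The overall magnification of a compound microscope is the product of the objective and eyepiece magnifications:
M = M_obj x M_eye = 40 x 10 = 400.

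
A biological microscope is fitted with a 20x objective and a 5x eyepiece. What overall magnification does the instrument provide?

100

The overall magnification of a compound microscope is the product of the objective and eyepiece magnifications:
M = M_obj x M_eye = 20 x 5 = 100.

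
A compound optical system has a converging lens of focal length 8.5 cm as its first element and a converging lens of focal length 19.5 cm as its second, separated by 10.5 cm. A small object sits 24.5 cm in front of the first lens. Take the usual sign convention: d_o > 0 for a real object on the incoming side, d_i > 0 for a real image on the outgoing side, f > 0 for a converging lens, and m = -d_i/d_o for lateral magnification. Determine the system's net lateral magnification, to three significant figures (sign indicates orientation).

-0.471

Applying the thin-lens equation to the first lens, 1/8.5 = 1/24.5 + 1/d_i1, which gives d_i1 = 13.016 cm.
Its lateral magnification is m_1 = -d_i1/d_o1 = -(13.016)/24.5 = -0.5312.
This image would form 13.016 cm past lens 1, i.e. 2.516 cm beyond lens 2, so it is a virtual object for lens 2: d_o2 = 10.5 - 13.016 = -2.516 cm.
Applying the thin-lens equation again with f_2 = 19.5 cm and d_o2 = -2.516 cm gives d_i2 = 2.228 cm.
m_2 = -(2.228)/(-2.516) = 0.8857.
The system's lateral magnification is m_1 m_2 = (-0.5312)(0.8857) = -0.4705.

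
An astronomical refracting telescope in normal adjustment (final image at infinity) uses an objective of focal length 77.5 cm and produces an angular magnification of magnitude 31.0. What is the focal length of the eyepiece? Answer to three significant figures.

2.50 cm

|M| = f_obj/f_eye, so f_eye = f_obj/|M| = 77.5/31.0 = 2.500 cm.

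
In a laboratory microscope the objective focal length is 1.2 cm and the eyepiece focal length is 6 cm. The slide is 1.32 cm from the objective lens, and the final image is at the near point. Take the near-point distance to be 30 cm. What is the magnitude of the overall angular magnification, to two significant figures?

60

Objective: 1/d_i = 1/f_obj - 1/d_o = 1/1.2 - 1/1.32 = 0.07576 cm^-1, so d_i = 13.200 cm.
m_obj = -d_i/d_o = -13.200/1.32 = -10.000.
Eyepiece angular magnification (image at near point): M_eye = 1 + D/f_e = 1 + 30/6 = 6.000.
Overall M = m_obj x M_eye = (-10.000)(6.000) = -60.00.
|M| = 60.00.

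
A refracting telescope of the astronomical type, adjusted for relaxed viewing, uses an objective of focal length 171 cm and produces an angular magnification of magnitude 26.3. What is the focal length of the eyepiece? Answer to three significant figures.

6.50 cm

|M| = f_obj/f_eye, so f_eye = f_obj/|M| = 171/26.3 = 6.502 cm.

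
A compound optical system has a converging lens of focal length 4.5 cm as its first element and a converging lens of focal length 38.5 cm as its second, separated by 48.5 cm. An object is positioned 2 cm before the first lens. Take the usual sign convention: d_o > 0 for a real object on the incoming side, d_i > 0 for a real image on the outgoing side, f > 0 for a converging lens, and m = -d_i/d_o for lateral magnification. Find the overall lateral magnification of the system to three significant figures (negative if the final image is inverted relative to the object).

Applying the thin-lens equation to the first lens, 1/4.5 = 1/2 + 1/d_i1, which gives d_i1 = -3.600 cm.
Its lateral magnification is m_1 = -d_i1/d_o1 = -(-3.600)/2 = 1.8000.
The intermediate image is virtual, 3.600 cm to the left of lens 1, so d_o2 = L - d_i1 = 48.5 - (-3.600) = 52.100 cm.
Applying the thin-lens equation again with f_2 = 38.5 cm and d_o2 = 52.100 cm gives d_i2 = 147.489 cm.
m_2 = -(147.489)/(52.100) = -2.8309.
The system's lateral magnification is m_1 m_2 = (1.8000)(-2.8309) = -5.0956.

-5.10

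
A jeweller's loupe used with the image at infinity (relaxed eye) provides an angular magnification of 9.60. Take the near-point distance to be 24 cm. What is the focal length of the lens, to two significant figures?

For the image at infinity, M = D/f.
f = D/M = 24/9.6 = 2.500 cm.

2.5 cm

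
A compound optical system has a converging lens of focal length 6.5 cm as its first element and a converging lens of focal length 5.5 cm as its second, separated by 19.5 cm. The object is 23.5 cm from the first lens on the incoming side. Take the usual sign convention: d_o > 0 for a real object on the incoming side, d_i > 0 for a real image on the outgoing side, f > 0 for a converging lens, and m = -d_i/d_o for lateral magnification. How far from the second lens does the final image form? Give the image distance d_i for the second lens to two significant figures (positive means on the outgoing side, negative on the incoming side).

First lens: d_i1 = 1/(1/6.5 - 1/23.5) = 8.985 cm.
That image sits 10.515 cm in front of the second lens, so d_o2 = 10.515 cm.
Second lens: d_i2 = 1/(1/5.5 - 1/(10.515)) = 11.532 cm.

12 cm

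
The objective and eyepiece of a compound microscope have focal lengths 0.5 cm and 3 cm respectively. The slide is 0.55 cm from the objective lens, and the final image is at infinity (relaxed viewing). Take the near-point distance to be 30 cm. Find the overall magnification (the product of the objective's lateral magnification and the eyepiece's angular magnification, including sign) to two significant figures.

-100

Objective: 1/d_i = 1/f_obj - 1/d_o = 1/0.5 - 1/0.55 = 0.18182 cm^-1, so d_i = 5.500 cm.
m_obj = -d_i/d_o = -5.500/0.55 = -10.000.
Eyepiece angular magnification (image at infinity): M_eye = D/f_e = 30/3 = 10.000.
Overall M = m_obj x M_eye = (-10.000)(10.000) = -100.00.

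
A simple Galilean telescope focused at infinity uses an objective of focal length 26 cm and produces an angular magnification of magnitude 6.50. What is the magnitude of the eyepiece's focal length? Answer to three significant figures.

4.00 cm

|M| = f_obj/|f_eye|, so |f_eye| = f_obj/|M| = 26/6.5 = 4.000 cm.
(The eyepiece is diverging, so its signed focal length is -4.000 cm.)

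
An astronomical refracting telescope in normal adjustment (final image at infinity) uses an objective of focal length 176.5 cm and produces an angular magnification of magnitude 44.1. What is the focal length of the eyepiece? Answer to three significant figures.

|M| = f_obj/f_eye, so f_eye = f_obj/|M| = 176.5/44.1 = 4.002 cm.

4.00 cm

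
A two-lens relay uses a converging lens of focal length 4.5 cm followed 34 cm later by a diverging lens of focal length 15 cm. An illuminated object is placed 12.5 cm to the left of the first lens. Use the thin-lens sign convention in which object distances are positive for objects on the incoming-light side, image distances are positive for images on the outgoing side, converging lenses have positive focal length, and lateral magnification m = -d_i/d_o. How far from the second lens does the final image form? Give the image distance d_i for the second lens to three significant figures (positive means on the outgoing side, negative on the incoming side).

-9.64 cm

Applying the thin-lens equation to the first lens, 1/4.5 = 1/12.5 + 1/d_i1, which gives d_i1 = 7.031 cm.
The intermediate image is 7.031 cm to the right of lens 1, so d_o2 = L - d_i1 = 34 - 7.031 = 26.969 cm.
Applying the thin-lens equation again with f_2 = -15 cm and d_o2 = 26.969 cm gives d_i2 = -9.639 cm.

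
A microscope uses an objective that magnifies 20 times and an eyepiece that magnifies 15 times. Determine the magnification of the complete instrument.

The overall magnification of a compound microscope is the product of the objective and eyepiece magnifications:
M = M_obj x M_eye = 20 x 15 = 300.

300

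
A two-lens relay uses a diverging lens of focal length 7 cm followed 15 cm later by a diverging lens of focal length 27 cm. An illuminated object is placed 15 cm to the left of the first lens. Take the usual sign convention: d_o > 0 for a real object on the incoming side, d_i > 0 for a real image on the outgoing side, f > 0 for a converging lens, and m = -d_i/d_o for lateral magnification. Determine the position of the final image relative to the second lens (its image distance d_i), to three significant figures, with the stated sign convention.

-11.4 cm

Lens 1: 1/d_i1 = 1/f_1 - 1/d_o1 = 1/(-7) - 1/15 = -0.20952 cm^-1, so d_i1 = -4.773 cm.
The intermediate image is virtual, 4.773 cm to the left of lens 1, so d_o2 = L - d_i1 = 15 - (-4.773) = 19.773 cm.
Lens 2: 1/d_i2 = 1/f_2 - 1/d_o2 = 1/(-27) - 1/(19.773) = -0.08761 cm^-1, so d_i2 = -11.414 cm.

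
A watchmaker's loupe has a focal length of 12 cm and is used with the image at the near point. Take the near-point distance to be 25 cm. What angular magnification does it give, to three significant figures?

M = 1 + D/f = 1 + 25/12 = 3.083.

3.08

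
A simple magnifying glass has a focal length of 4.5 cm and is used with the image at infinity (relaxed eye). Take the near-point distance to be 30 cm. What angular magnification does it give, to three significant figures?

6.67

M = D/f = 30/4.5 = 6.667.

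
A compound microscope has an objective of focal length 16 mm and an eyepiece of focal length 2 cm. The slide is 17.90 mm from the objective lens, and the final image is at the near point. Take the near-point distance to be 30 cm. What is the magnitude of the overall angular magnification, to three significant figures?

135

Convert to cm: f_obj = 16 mm = 1.6 cm; d_o = 17.90 mm = 1.79 cm.
Objective: 1/d_i = 1/f_obj - 1/d_o = 1/1.6 - 1/1.79 = 0.06634 cm^-1, so d_i = 15.074 cm.
m_obj = -d_i/d_o = -15.074/1.79 = -8.421.
Eyepiece angular magnification (image at near point): M_eye = 1 + D/f_e = 1 + 30/2 = 16.000.
Overall M = m_obj x M_eye = (-8.421)(16.000) = -134.74.
|M| = 134.74.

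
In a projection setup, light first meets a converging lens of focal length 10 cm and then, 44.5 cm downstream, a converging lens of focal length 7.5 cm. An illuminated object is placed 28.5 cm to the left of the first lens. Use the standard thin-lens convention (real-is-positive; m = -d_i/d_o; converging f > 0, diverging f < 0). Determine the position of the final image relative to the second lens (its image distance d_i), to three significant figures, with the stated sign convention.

10.1 cm

Applying the thin-lens equation to the first lens, 1/10 = 1/28.5 + 1/d_i1, which gives d_i1 = 15.405 cm.
The intermediate image is 15.405 cm to the right of lens 1, so d_o2 = L - d_i1 = 44.5 - 15.405 = 29.095 cm.
Applying the thin-lens equation again with f_2 = 7.5 cm and d_o2 = 29.095 cm gives d_i2 = 10.105 cm.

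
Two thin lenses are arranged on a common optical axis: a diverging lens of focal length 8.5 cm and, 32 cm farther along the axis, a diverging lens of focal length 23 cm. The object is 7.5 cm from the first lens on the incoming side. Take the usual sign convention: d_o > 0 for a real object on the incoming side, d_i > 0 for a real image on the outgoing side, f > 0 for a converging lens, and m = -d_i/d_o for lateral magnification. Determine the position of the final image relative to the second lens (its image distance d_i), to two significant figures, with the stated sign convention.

-14 cm

First lens: d_i1 = 1/(1/(-8.5) - 1/7.5) = -3.984 cm.
With d_i1 < 0 the first image is virtual and lies on the object side; the object distance for lens 2 is d_o2 = 32 - (-3.984) = 35.984 cm.
Second lens: d_i2 = 1/(1/(-23) - 1/(35.984)) = -14.032 cm.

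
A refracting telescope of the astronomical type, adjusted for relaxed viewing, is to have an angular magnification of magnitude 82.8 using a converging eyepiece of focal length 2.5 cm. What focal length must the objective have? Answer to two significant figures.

|M| = f_obj/|f_eye|, so f_obj = |M| x |f_eye| = 82.8 x 2.5 = 207.000 cm.

210 cm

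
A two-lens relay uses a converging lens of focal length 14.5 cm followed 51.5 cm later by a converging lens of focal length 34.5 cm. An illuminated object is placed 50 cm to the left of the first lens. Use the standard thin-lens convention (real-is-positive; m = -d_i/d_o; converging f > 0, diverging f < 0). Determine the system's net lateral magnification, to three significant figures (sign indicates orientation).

First lens: d_i1 = 1/(1/14.5 - 1/50) = 20.423 cm.
m_1 = -(20.423)/50 = -0.4085.
Object distance for lens 2: d_o2 = 51.5 - 20.423 = 31.077 cm.
Second lens: d_i2 = 1/(1/34.5 - 1/(31.077)) = -313.269 cm.
m_2 = -(-313.269)/(31.077) = 10.0802.
The system's lateral magnification is m_1 m_2 = (-0.4085)(10.0802) = -4.1173.

-4.12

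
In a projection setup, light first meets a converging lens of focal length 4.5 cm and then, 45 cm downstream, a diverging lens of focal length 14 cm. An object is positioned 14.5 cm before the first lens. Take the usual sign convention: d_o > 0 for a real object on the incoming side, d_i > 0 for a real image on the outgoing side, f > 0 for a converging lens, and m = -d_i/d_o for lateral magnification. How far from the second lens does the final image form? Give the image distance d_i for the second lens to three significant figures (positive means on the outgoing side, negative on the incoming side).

-10.3 cm

Applying the thin-lens equation to the first lens, 1/4.5 = 1/14.5 + 1/d_i1, which gives d_i1 = 6.525 cm.
Object distance for lens 2: d_o2 = 45 - 6.525 = 38.475 cm.
Applying the thin-lens equation again with f_2 = -14 cm and d_o2 = 38.475 cm gives d_i2 = -10.265 cm.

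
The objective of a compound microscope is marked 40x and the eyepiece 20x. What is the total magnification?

The overall magnification of a compound microscope is the product of the objective and eyepiece magnifications:
M = M_obj x M_eye = 40 x 20 = 800.

800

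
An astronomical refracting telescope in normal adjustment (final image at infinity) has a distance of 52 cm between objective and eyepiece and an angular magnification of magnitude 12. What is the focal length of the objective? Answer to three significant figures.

In normal adjustment the tube length equals f_obj + f_eye and |M| = f_obj/f_eye.
So f_obj = 12 f_eye and 12 f_eye + f_eye = 52 cm, giving f_eye = 52/13 = 4.000 cm and f_obj = 48.000 cm.

48.0 cm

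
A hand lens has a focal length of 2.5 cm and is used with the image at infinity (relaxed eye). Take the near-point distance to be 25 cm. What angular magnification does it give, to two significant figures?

10

M = D/f = 25/2.5 = 10.000.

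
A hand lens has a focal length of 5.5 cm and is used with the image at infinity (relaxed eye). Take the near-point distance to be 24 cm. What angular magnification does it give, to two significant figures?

M = D/f = 24/5.5 = 4.364.

4.4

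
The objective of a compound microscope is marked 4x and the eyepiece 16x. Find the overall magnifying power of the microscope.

The overall magnification of a compound microscope is the product of the objective and eyepiece magnifications:
M = M_obj x M_eye = 4 x 16 = 64.

64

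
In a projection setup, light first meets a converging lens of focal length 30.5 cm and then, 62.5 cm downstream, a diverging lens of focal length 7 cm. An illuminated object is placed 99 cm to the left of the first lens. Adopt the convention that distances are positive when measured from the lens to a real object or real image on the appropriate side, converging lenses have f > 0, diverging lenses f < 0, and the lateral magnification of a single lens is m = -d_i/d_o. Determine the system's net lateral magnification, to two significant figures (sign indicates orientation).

First lens: d_i1 = 1/(1/30.5 - 1/99) = 44.080 cm.
m_1 = -(44.080)/99 = -0.4453.
The intermediate image is 44.080 cm to the right of lens 1, so d_o2 = L - d_i1 = 62.5 - 44.080 = 18.420 cm.
Second lens: d_i2 = 1/(1/(-7) - 1/(18.420)) = -5.072 cm.
m_2 = -(-5.072)/(18.420) = 0.2754.
Overall magnification: m = m_1 m_2 = -0.1226.

-0.12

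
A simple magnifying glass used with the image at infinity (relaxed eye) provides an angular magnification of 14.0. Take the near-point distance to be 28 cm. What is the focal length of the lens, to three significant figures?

2.00 cm

For the image at infinity, M = D/f.
f = D/M = 28/14.0 = 2.000 cm.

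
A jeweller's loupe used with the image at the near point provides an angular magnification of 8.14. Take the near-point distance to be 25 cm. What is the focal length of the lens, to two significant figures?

For the image at the near point, M = 1 + D/f.
f = D/(M - 1) = 25/(8.14 - 1) = 3.501 cm.

3.5 cm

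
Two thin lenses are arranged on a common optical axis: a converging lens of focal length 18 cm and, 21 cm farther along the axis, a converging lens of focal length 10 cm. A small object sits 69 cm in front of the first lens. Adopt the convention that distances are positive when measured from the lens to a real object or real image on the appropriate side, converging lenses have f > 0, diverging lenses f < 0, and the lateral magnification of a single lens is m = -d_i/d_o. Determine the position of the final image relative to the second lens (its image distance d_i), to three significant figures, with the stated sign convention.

Applying the thin-lens equation to the first lens, 1/18 = 1/69 + 1/d_i1, which gives d_i1 = 24.353 cm.
Since 24.353 cm > 21 cm, the first image lies past the second lens and serves as a virtual object: d_o2 = L - d_i1 = -3.353 cm.
Applying the thin-lens equation again with f_2 = 10 cm and d_o2 = -3.353 cm gives d_i2 = 2.511 cm.

2.51 cm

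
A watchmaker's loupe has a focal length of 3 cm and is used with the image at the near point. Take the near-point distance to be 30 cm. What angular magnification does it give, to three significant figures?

M = 1 + D/f = 1 + 30/3 = 11.000.

11.0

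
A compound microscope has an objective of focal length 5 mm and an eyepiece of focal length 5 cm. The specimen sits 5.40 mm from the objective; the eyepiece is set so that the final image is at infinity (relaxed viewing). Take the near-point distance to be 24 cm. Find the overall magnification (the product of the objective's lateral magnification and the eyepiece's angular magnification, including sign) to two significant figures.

Convert to cm: f_obj = 5 mm = 0.5 cm; d_o = 5.40 mm = 0.54 cm.
Objective: 1/d_i = 1/f_obj - 1/d_o = 1/0.5 - 1/0.54 = 0.14815 cm^-1, so d_i = 6.750 cm.
m_obj = -d_i/d_o = -6.750/0.54 = -12.500.
Eyepiece angular magnification (image at infinity): M_eye = D/f_e = 24/5 = 4.800.
Overall M = m_obj x M_eye = (-12.500)(4.800) = -60.00.

-60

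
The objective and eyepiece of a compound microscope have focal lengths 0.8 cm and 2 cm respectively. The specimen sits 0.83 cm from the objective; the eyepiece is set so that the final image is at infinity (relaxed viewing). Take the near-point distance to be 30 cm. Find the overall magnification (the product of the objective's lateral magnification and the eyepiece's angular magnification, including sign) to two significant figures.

Objective: 1/d_i = 1/f_obj - 1/d_o = 1/0.8 - 1/0.83 = 0.04518 cm^-1, so d_i = 22.133 cm.
m_obj = -d_i/d_o = -22.133/0.83 = -26.667.
Eyepiece angular magnification (image at infinity): M_eye = D/f_e = 30/2 = 15.000.
Overall M = m_obj x M_eye = (-26.667)(15.000) = -400.00.

-400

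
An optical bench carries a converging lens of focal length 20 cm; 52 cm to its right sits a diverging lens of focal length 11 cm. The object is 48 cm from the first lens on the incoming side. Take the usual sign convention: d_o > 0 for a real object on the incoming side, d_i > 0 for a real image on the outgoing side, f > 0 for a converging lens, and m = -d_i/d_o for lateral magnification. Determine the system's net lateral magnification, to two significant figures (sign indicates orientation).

Lens 1: 1/d_i1 = 1/f_1 - 1/d_o1 = 1/20 - 1/48 = 0.02917 cm^-1, so d_i1 = 34.286 cm.
m_1 = -(34.286)/48 = -0.7143.
That image sits 17.714 cm in front of the second lens, so d_o2 = 17.714 cm.
Lens 2: 1/d_i2 = 1/f_2 - 1/d_o2 = 1/(-11) - 1/(17.714) = -0.14736 cm^-1, so d_i2 = -6.786 cm.
m_2 = -(-6.786)/(17.714) = 0.3831.
Total m = m_1 x m_2 = (-0.7143)(0.3831) = -0.2736.

-0.27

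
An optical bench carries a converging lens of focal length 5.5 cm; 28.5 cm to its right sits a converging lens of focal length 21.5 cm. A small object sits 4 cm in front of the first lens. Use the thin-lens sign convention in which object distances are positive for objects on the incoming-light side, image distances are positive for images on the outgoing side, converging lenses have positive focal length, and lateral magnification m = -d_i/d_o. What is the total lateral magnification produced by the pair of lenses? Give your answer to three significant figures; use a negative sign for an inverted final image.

First lens: d_i1 = 1/(1/5.5 - 1/4) = -14.667 cm.
m_1 = -(-14.667)/4 = 3.6667.
With d_i1 < 0 the first image is virtual and lies on the object side; the object distance for lens 2 is d_o2 = 28.5 - (-14.667) = 43.167 cm.
Second lens: d_i2 = 1/(1/21.5 - 1/(43.167)) = 42.835 cm.
m_2 = -(42.835)/(43.167) = -0.9923.
The system's lateral magnification is m_1 m_2 = (3.6667)(-0.9923) = -3.6385.

-3.64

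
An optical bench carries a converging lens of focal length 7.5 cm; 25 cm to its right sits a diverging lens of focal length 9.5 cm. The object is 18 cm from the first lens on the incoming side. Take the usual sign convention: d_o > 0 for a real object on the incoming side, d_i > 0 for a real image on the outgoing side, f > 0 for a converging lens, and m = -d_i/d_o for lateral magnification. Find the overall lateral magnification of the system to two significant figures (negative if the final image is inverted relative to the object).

Applying the thin-lens equation to the first lens, 1/7.5 = 1/18 + 1/d_i1, which gives d_i1 = 12.857 cm.
Its lateral magnification is m_1 = -d_i1/d_o1 = -(12.857)/18 = -0.7143.
The intermediate image is 12.857 cm to the right of lens 1, so d_o2 = L - d_i1 = 25 - 12.857 = 12.143 cm.
Applying the thin-lens equation again with f_2 = -9.5 cm and d_o2 = 12.143 cm gives d_i2 = -5.330 cm.
m_2 = -(-5.330)/(12.143) = 0.4389.
Total m = m_1 x m_2 = (-0.7143)(0.4389) = -0.3135.

-0.31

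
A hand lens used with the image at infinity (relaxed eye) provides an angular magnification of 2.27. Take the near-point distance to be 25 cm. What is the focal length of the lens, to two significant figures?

11 cm

For the image at infinity, M = D/f.
f = D/M = 25/2.27 = 11.013 cm.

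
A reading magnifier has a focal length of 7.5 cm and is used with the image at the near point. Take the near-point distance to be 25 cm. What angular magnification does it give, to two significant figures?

M = 1 + D/f = 1 + 25/7.5 = 4.333.

4.3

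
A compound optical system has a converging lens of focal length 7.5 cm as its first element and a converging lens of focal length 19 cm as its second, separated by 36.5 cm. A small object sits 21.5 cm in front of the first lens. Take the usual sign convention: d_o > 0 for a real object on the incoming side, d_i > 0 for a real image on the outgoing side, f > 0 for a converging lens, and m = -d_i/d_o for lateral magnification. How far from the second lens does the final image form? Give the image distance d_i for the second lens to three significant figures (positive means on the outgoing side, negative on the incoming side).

79.3 cm

Lens 1: 1/d_i1 = 1/f_1 - 1/d_o1 = 1/7.5 - 1/21.5 = 0.08682 cm^-1, so d_i1 = 11.518 cm.
The intermediate image is 11.518 cm to the right of lens 1, so d_o2 = L - d_i1 = 36.5 - 11.518 = 24.982 cm.
Lens 2: 1/d_i2 = 1/f_2 - 1/d_o2 = 1/19 - 1/(24.982) = 0.01260 cm^-1, so d_i2 = 79.346 cm.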